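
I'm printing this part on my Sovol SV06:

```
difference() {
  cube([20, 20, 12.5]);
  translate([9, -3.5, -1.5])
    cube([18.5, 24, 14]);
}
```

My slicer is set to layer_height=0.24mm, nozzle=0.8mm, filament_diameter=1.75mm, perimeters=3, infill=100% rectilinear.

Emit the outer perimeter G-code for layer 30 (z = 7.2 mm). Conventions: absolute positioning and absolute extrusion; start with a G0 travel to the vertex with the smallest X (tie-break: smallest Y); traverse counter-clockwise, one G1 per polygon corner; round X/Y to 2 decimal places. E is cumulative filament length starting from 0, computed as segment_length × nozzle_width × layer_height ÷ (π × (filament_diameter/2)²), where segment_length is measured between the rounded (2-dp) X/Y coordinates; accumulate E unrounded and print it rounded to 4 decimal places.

At z = 7.2 mm: the cube (footprint 20×20) is included at this height; the cube at (9, -3.5) (footprint 18.5×24) is included at this height; Taking the first minus the rest: starting from the 20×20 cube, the 18.5×24 cube at (9, -3.5) partially overlaps it — only the 220.00 mm² overlap (of its 444.00 mm²) is removed, clipping the outline — 1 connected region. The outline is a single polygon with 4 vertices. Extrusion per mm of travel: 0.8 × 0.24 / (π × 0.875²) = 0.079824. Accumulating E over each segment gives final E = 4.6298.

G0 X0.00 Y0.00 Z7.20
G1 X9.00 Y0.00 E0.7184
G1 X9.00 Y20.00 E2.3149
G1 X0.00 Y20.00 E3.0333
G1 X0.00 Y0.00 E4.6298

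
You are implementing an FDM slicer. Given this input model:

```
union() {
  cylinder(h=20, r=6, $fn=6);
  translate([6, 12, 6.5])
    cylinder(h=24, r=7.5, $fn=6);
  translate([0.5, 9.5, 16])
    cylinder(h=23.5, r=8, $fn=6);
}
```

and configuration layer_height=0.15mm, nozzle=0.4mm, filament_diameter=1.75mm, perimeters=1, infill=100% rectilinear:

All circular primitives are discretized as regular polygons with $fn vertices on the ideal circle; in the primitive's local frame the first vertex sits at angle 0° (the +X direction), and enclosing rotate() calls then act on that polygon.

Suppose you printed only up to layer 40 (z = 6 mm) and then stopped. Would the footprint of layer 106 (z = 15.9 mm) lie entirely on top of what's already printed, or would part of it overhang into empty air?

part overhangs

Compare the two slices. At z = 6: the cylinder: section is a regular 6-gon, circumradius r=6 (area = (6/2)·6.000²·sin(360°/6) = 93.53 mm²); the cylinder at (6, 12) is not intersected at this z (z outside [6.5, 30.5]); the cylinder at (0.5, 9.5) is not intersected at this z (z outside [16, 39.5]); Combining (union): only the r=6 cylinder is present, so the union is just that shape — area = 93.53 mm². At z = 15.9: the r=6 cylinder contributes a regular 6-gon of circumradius 6 (area = (6/2)·6.000²·sin(360°/6) = 93.53 mm²); the r=7.5 cylinder at (6, 12) contributes a regular 6-gon of circumradius 7.5 (area = (6/2)·7.500²·sin(360°/6) = 146.14 mm²); the cylinder at (0.5, 9.5) is absent (z outside [16, 39.5]); Combining (union): the 2 present regions are separate (no shared area or edge), so areas and boundary lengths simply add and each stays a separate island — area = 239.67 mm². Checking containment: at z = 15.9 the cross-section extends beyond the z = 6 cross-section by about 146.14 mm².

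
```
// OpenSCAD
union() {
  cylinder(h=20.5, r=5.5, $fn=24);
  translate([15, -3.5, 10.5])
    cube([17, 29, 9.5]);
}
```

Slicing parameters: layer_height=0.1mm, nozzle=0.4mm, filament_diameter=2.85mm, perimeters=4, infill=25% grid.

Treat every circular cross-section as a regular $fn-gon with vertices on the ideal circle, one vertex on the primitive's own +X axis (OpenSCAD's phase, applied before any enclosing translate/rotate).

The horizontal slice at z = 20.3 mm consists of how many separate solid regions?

At z = 20.3 mm: the r=5.5 cylinder contributes a regular 24-gon of circumradius 5.5; the cube at (15, -3.5) is not intersected at this z (z outside [10.5, 20]); Taking the union: only the r=5.5 cylinder is present, so the union is just that shape — 1 connected region. The result has 1 disconnected region.

1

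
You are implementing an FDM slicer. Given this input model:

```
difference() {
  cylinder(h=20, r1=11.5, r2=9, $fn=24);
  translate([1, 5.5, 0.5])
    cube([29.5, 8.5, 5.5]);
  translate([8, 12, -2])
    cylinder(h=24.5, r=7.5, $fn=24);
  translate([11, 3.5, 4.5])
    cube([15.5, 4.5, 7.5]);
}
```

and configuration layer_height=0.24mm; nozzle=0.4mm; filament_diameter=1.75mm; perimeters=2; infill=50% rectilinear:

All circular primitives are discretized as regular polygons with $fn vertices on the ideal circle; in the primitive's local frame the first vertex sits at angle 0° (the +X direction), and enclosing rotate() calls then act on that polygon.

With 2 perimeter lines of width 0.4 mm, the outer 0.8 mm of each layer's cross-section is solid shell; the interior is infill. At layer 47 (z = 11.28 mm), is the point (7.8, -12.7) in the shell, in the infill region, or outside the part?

outside

At z = 11.28 mm: the cone (r1=11.5→r2=9) has section circumradius 10.090 here — a regular 24-gon; the cube at (1, 5.5) is absent (z outside [0.5, 6]); the cylinder at (8, 12): section is a regular 24-gon, circumradius r=7.5; the 15.5×4.5 cube at (11, 3.5) contributes its full rectangle; After the difference (first − rest): starting from the cone, the r=7.5 cylinder at (8, 12) partially overlaps it — only the 20.33 mm² overlap (of its 174.70 mm²) is removed, clipping the outline; the 15.5×4.5 cube at (11, 3.5) misses the remaining region (no effect) — 1 connected region. Overall, the cross-section is a single solid region. The nearest boundary edge runs (7.13, -7.13)→(5.05, -8.74); distance from the point to it = 4.83 mm. The point is not inside any of the regions above, so it lies outside the cross-section (4.83 mm from the nearest boundary).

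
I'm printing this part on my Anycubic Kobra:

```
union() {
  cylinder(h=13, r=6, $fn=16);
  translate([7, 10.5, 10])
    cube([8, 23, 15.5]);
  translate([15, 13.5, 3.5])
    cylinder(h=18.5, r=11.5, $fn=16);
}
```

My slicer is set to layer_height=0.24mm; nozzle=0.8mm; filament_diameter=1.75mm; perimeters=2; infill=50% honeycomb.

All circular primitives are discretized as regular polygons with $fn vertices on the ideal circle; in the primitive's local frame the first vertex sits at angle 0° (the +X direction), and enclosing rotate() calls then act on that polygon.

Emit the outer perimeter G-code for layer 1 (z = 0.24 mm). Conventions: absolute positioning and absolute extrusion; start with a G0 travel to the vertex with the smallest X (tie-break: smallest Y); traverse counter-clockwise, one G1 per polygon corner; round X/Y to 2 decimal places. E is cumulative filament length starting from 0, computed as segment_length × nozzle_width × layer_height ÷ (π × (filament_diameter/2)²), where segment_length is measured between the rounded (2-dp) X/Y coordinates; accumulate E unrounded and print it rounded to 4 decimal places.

At z = 0.24 mm: the cylinder: section is a regular 16-gon, circumradius r=6; the cube at (7, 10.5) is not intersected at this z (z outside [10, 25.5]); the cylinder at (15, 13.5) is not intersected at this z (z outside [3.5, 22]); Combining (union): only the r=6 cylinder is present, so the union is just that shape — 1 connected region. The outline is a single polygon with 16 vertices. Extrusion per mm of travel: 0.8 × 0.24 / (π × 0.875²) = 0.079824. Accumulating E over each segment gives final E = 2.9892.

G0 X-6.00 Y0.00 Z0.24
G1 X-5.54 Y-2.30 E0.1872
G1 X-4.24 Y-4.24 E0.3736
G1 X-2.30 Y-5.54 E0.5601
G1 X0.00 Y-6.00 E0.7473
G1 X2.30 Y-5.54 E0.9345
G1 X4.24 Y-4.24 E1.1209
G1 X5.54 Y-2.30 E1.3073
G1 X6.00 Y0.00 E1.4946
G1 X5.54 Y2.30 E1.6818
G1 X4.24 Y4.24 E1.8682
G1 X2.30 Y5.54 E2.0546
G1 X0.00 Y6.00 E2.2419
G1 X-2.30 Y5.54 E2.4291
G1 X-4.24 Y4.24 E2.6155
G1 X-5.54 Y2.30 E2.8019
G1 X-6.00 Y0.00 E2.9892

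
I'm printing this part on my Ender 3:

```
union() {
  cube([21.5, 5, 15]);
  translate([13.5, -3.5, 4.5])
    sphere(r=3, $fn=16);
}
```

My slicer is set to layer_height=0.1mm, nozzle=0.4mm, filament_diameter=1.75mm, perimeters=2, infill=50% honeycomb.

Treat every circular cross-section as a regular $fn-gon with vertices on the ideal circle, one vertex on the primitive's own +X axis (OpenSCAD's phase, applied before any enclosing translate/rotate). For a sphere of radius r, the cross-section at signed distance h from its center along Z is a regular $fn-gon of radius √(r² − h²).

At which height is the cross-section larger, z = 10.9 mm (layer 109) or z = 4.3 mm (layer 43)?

Layer 109 (z = 10.9): the cube (footprint 21.5×5) is included at this height (area 107.50 mm²); the sphere at (13.5, -3.5) is not intersected at this z (|z−center|=6.400 > r=3); Taking the union: only the 21.5×5 cube is present, so the union is just that shape — area = 107.50 mm². So its area = 107.50 mm². Layer 43 (z = 4.3): the cube is present — its section is the full 21.5×5 rectangle (area 107.50 mm²); the sphere at (13.5, -3.5): section is a regular 16-gon, circumradius = √(r²−h²) = √(3²−0.2²) = 2.993 (area = (16/2)·2.993²·sin(360°/16) = 27.43 mm²); Merging all regions: the 2 present regions are separate (no shared area or edge), so areas and boundary lengths simply add and each stays a separate island — area = 134.93 mm². So its area = 134.93 mm². Layer 43 is larger (134.93 vs 107.50 mm²).

layer 43 (z = 4.3 mm)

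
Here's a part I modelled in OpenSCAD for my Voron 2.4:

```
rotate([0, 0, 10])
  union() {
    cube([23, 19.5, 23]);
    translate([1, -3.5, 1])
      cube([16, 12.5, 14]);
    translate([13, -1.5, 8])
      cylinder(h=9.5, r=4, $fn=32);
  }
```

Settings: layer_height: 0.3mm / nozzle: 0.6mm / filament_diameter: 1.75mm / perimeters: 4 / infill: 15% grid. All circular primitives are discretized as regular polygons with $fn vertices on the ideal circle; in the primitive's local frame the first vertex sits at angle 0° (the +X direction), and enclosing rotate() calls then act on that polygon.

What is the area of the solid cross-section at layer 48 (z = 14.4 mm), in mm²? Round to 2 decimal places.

514.22 mm²

At z = 14.4 mm: the 23×19.5 cube contributes its full rectangle (area 448.50 mm²); the 16×12.5 cube at (1, -3.5) contributes its full rectangle (area 200.00 mm²); the r=4 cylinder at (13, -1.5) contributes a regular 32-gon of circumradius 4 (area = (32/2)·4.000²·sin(360°/32) = 49.94 mm²); Combining (union): the regions partially overlap — summed areas 698.44 mm² minus the doubly-counted overlap 184.22 mm² gives 514.22 mm² — area = 514.22 mm²; (whole slice rotated 10° about Z — lengths, areas and connectivity unchanged). Overall, the cross-section is a single solid region. Net area = 514.22 mm².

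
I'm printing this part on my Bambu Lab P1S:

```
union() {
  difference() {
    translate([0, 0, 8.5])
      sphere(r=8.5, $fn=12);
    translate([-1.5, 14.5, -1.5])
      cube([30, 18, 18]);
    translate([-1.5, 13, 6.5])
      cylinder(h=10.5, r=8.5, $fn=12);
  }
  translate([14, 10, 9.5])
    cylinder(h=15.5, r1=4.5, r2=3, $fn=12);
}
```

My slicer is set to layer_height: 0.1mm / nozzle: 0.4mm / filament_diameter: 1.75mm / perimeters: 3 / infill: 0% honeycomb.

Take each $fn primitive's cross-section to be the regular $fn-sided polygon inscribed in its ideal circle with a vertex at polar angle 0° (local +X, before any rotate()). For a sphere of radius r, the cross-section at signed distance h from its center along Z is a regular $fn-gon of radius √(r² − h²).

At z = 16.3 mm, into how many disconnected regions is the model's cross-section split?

2

At z = 16.3 mm: the sphere: section is a regular 12-gon, circumradius = √(r²−h²) = √(8.5²−7.8²) = 3.378; the 30×18 cube at (-1.5, 14.5) contributes its full rectangle; the r=8.5 cylinder at (-1.5, 13) contributes a regular 12-gon of circumradius 8.5; After the difference (first − rest): starting from the r=8.5 sphere, the 30×18 cube at (-1.5, 14.5) misses the remaining region (no effect); the r=8.5 cylinder at (-1.5, 13) misses the remaining region (no effect) — 1 connected region; the cone at (14, 10): at t=0.439 of its height the radius interpolates to r₁+(r₂−r₁)t = 3.842, giving a regular 12-gon of that circumradius; Combining (union): the 2 present regions are separate (no shared area or edge), so areas and boundary lengths simply add and each stays a separate island — 2 connected regions. The result has 2 disconnected regions.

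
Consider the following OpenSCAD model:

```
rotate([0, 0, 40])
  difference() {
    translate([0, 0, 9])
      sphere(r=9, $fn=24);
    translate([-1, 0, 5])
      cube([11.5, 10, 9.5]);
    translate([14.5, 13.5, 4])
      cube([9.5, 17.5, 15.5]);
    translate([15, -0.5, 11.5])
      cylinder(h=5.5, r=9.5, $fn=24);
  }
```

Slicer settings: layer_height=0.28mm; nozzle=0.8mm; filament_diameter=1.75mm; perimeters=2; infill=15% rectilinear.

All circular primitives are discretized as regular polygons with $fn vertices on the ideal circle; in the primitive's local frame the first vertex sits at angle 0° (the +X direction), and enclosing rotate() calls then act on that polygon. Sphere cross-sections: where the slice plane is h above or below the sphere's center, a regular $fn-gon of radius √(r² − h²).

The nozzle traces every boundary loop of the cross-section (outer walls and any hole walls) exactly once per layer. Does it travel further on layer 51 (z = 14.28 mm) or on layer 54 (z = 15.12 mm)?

Layer 51 (z = 14.28): the sphere: section is a regular 24-gon, circumradius = √(r²−h²) = √(9²−5.28²) = 7.288 (perimeter = 2·24·7.288·sin(180°/24) = 45.66 mm); the cube at (-1, 0) (footprint 11.5×10) is included at this height (perimeter 43.00 mm); the 9.5×17.5 cube at (14.5, 13.5) contributes its full rectangle (perimeter 54.00 mm); the cylinder at (15, -0.5): section is a regular 24-gon, circumradius r=9.5 (perimeter = 2·24·9.500·sin(180°/24) = 59.52 mm); Taking the first minus the rest: starting from the r=9 sphere, the 11.5×10 cube at (-1, 0) partially overlaps it — only the 48.47 mm² overlap (of its 115.00 mm²) is removed, clipping the outline; the 9.5×17.5 cube at (14.5, 13.5) misses the remaining region (no effect); the r=9.5 cylinder at (15, -0.5) partially overlaps it — only the 4.49 mm² overlap (of its 280.30 mm²) is removed, clipping the outline — boundary = 46.85 mm; (whole slice rotated 40° about Z — lengths, areas and connectivity unchanged). So its perimeter = 46.85 mm. Layer 54 (z = 15.12): the r=9 sphere slices to a regular 24-gon of circumradius 6.599 (√(r²−h²) with h=6.12 from center) (perimeter = 2·24·6.599·sin(180°/24) = 41.34 mm); the cube at (-1, 0) does not reach this height (z outside [5, 14.5]); the cube at (14.5, 13.5) (footprint 9.5×17.5) is included at this height (perimeter 54.00 mm); the r=9.5 cylinder at (15, -0.5) contributes a regular 24-gon of circumradius 9.5 (perimeter = 2·24·9.500·sin(180°/24) = 59.52 mm); Taking the first minus the rest: starting from the r=9 sphere, the 9.5×17.5 cube at (14.5, 13.5) misses the remaining region (no effect); the r=9.5 cylinder at (15, -0.5) partially overlaps it — only the 3.67 mm² overlap (of its 280.30 mm²) is removed, clipping the outline — boundary = 41.23 mm; (whole slice rotated 40° about Z — lengths, areas and connectivity unchanged). So its perimeter = 41.23 mm. Layer 51 is larger (46.85 vs 41.23 mm).

layer 51 (z = 14.28 mm)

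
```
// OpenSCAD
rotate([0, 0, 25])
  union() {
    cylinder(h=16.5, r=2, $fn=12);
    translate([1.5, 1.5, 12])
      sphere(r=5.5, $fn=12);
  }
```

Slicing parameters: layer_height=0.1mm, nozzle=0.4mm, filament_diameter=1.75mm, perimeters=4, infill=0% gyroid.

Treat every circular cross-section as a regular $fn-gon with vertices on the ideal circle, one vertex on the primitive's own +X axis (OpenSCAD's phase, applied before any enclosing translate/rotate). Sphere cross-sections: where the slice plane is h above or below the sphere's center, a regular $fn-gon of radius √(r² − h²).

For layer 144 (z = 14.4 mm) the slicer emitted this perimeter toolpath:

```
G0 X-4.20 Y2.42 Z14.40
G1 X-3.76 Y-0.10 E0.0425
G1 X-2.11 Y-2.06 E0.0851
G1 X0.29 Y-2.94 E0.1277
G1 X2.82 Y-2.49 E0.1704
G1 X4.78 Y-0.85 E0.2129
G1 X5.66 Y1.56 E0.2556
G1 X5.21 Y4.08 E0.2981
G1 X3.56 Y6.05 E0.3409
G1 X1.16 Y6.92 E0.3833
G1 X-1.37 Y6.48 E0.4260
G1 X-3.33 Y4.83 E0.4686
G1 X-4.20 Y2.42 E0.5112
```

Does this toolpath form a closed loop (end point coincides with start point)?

yes

Start point (G0): (-4.20, 2.42). End point (last G1): the path returns to the start — closed.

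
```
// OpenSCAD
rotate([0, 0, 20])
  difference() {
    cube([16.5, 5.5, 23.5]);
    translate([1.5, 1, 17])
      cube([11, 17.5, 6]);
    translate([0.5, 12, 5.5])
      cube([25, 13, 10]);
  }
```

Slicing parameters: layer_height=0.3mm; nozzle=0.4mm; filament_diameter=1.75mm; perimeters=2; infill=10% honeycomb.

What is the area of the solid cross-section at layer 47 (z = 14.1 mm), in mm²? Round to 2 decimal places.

90.75 mm²

At z = 14.1 mm: the cube is present — its section is the full 16.5×5.5 rectangle (area 90.75 mm²); the cube at (1.5, 1) is absent (z outside [17, 23]); the cube at (0.5, 12) (footprint 25×13) is included at this height (area 325.00 mm²); Taking the first minus the rest: starting from the 16.5×5.5 cube (90.75 mm²), the 25×13 cube at (0.5, 12) misses the remaining region (no effect) — area = 90.75 mm²; (whole slice rotated 20° about Z — lengths, areas and connectivity unchanged). Overall, the cross-section is a single solid region. Net area = 90.75 mm².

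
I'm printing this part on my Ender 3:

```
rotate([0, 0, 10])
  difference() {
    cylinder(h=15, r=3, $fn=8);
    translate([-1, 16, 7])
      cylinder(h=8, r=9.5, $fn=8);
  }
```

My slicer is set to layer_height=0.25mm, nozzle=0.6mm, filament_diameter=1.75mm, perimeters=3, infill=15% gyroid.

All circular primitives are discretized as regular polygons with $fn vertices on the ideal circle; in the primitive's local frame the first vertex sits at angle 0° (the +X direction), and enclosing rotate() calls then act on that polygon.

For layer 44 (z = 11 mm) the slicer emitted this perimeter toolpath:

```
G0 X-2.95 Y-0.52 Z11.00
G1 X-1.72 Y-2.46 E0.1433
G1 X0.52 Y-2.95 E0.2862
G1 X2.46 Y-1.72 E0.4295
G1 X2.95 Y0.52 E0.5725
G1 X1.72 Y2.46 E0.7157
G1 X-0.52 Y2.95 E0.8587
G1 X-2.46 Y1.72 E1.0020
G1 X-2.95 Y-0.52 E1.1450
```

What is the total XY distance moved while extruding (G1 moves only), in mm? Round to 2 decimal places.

18.36 mm

Sum the Euclidean lengths of each G1 segment: total = 18.36 mm.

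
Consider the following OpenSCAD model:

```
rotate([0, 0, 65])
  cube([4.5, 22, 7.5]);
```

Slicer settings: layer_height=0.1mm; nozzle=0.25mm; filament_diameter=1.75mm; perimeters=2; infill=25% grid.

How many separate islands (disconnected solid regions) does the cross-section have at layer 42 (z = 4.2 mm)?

At z = 4.2 mm: the cube (footprint 4.5×22) is included at this height; (whole slice rotated 65° about Z — lengths, areas and connectivity unchanged). Overall, the cross-section is a single solid region. Island count = 1.

1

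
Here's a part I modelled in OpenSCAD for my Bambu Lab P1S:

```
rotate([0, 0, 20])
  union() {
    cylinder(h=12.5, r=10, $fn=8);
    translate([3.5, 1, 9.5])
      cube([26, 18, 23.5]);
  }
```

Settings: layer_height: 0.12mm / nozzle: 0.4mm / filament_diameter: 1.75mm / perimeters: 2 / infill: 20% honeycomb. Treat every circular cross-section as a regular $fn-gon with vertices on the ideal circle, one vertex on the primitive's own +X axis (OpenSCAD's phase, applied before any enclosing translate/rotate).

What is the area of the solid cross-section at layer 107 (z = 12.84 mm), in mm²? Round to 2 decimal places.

At z = 12.84 mm: the cylinder is not intersected at this z (z outside [0, 12.5]); the cube at (3.5, 1) (footprint 26×18) is included at this height (area 468.00 mm²); Combining (union): only the 26×18 cube at (3.5, 1) is present, so the union is just that shape — area = 468.00 mm²; (whole slice rotated 20° about Z — lengths, areas and connectivity unchanged). Overall, the cross-section is a single solid region. Net area = 468.00 mm².

468.00 mm²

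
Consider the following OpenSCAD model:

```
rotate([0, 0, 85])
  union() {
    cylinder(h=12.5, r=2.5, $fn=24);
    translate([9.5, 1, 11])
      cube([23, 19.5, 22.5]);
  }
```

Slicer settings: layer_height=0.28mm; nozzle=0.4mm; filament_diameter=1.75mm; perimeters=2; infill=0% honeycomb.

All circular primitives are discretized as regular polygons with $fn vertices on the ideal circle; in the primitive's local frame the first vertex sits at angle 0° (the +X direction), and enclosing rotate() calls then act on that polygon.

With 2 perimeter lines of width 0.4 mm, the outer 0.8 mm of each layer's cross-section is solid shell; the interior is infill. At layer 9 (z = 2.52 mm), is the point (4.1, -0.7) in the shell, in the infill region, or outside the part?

At z = 2.52 mm: the cylinder: section is a regular 24-gon, circumradius r=2.5; the cube at (9.5, 1) is absent (z outside [11, 33.5]); Merging all regions: only the r=2.5 cylinder is present, so the union is just that shape — 1 connected region; (whole slice rotated 85° about Z — lengths, areas and connectivity unchanged). Overall, the cross-section is a single solid region. Undo the 85° rotation: the query point maps to (-0.340, -4.145) in the un-rotated model frame. The nearest boundary edge runs (-0.65, -2.41)→(-0.00, -2.50); distance from the point to it = 1.68 mm. The point is not inside any of the regions above, so it lies outside the cross-section (1.68 mm from the nearest boundary).

outside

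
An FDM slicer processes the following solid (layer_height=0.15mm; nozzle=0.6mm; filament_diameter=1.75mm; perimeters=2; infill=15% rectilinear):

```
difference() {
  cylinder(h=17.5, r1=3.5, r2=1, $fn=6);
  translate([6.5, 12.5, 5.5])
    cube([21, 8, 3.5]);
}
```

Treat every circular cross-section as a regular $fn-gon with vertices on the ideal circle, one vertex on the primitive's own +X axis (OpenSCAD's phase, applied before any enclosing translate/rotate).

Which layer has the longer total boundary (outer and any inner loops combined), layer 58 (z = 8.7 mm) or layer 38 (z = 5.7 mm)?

layer 38 (z = 5.7 mm)

Layer 58 (z = 8.7): the cone (r1=3.5→r2=1) has section circumradius 2.257 here — a regular 6-gon (perimeter = 2·6·2.257·sin(180°/6) = 13.54 mm); the 21×8 cube at (6.5, 12.5) contributes its full rectangle (perimeter 58.00 mm); Taking the first minus the rest: starting from the cone, the 21×8 cube at (6.5, 12.5) misses the remaining region (no effect) — boundary = 13.54 mm. So its perimeter = 13.54 mm. Layer 38 (z = 5.7): the cone: at t=0.326 of its height the radius interpolates to r₁+(r₂−r₁)t = 2.686, giving a regular 6-gon of that circumradius (perimeter = 2·6·2.686·sin(180°/6) = 16.11 mm); the cube at (6.5, 12.5) (footprint 21×8) is included at this height (perimeter 58.00 mm); Subtracting the remaining from the first: starting from the cone, the 21×8 cube at (6.5, 12.5) misses the remaining region (no effect) — boundary = 16.11 mm. So its perimeter = 16.11 mm. Layer 38 is larger (16.11 vs 13.54 mm).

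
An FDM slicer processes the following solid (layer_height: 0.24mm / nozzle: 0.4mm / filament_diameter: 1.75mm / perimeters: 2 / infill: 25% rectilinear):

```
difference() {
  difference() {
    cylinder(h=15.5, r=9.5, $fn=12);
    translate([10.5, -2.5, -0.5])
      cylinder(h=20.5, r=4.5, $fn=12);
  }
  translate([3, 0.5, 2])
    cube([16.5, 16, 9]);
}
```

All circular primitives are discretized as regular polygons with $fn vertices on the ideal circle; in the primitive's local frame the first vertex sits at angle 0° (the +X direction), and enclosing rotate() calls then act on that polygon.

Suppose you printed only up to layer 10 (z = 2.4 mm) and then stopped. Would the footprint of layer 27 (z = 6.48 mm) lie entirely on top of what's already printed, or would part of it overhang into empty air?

entirely on top

Compare the two slices. At z = 2.4: the r=9.5 cylinder gives a regular 12-gon of circumradius 9.5 (constant along its height) (area = (12/2)·9.500²·sin(360°/12) = 270.75 mm²); the r=4.5 cylinder at (10.5, -2.5) gives a regular 12-gon of circumradius 4.5 (constant along its height) (area = (12/2)·4.500²·sin(360°/12) = 60.75 mm²); After the difference (first − rest): starting from the r=9.5 cylinder (270.75 mm²), the r=4.5 cylinder at (10.5, -2.5) partially overlaps it — only the 15.28 mm² overlap (of its 60.75 mm²) is removed, clipping the outline — area = 255.47 mm²; the cube at (3, 0.5) is present — its section is the full 16.5×16 rectangle (area 264.00 mm²); Taking the first minus the rest: starting from the result so far (255.47 mm²), the 16.5×16 cube at (3, 0.5) partially overlaps it — only the 35.79 mm² overlap (of its 264.00 mm²) is removed, clipping the outline — area = 219.68 mm². At z = 6.48: the r=9.5 cylinder gives a regular 12-gon of circumradius 9.5 (constant along its height) (area = (12/2)·9.500²·sin(360°/12) = 270.75 mm²); the r=4.5 cylinder at (10.5, -2.5) gives a regular 12-gon of circumradius 4.5 (constant along its height) (area = (12/2)·4.500²·sin(360°/12) = 60.75 mm²); After the difference (first − rest): starting from the r=9.5 cylinder (270.75 mm²), the r=4.5 cylinder at (10.5, -2.5) partially overlaps it — only the 15.28 mm² overlap (of its 60.75 mm²) is removed, clipping the outline — area = 255.47 mm²; the cube at (3, 0.5) is present — its section is the full 16.5×16 rectangle (area 264.00 mm²); Taking the first minus the rest: starting from that combined region (255.47 mm²), the 16.5×16 cube at (3, 0.5) partially overlaps it — only the 35.79 mm² overlap (of its 264.00 mm²) is removed, clipping the outline — area = 219.68 mm². Checking containment: the cross-section at z = 6.48 is a subset of the cross-section at z = 2.4.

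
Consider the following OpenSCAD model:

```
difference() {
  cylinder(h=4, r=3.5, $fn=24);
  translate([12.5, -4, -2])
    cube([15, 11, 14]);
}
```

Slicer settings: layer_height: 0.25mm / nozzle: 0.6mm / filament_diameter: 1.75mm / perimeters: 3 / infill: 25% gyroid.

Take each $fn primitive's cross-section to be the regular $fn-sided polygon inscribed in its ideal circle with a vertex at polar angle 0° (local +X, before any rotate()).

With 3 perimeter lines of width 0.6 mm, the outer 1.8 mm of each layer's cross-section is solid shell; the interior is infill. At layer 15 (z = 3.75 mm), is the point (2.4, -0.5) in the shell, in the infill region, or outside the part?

At z = 3.75 mm: the r=3.5 cylinder contributes a regular 24-gon of circumradius 3.5; the cube at (12.5, -4) (footprint 15×11) is included at this height; Taking the first minus the rest: starting from the r=3.5 cylinder, the 15×11 cube at (12.5, -4) misses the remaining region (no effect) — 1 connected region. Overall, the cross-section is a single solid region. The nearest boundary edge runs (3.50, 0.00)→(3.38, -0.91); distance from the point to it = 1.03 mm. The point is inside the cross-section, 1.03 mm from the nearest boundary — within the 1.8 mm shell band (3 × 0.6).

shell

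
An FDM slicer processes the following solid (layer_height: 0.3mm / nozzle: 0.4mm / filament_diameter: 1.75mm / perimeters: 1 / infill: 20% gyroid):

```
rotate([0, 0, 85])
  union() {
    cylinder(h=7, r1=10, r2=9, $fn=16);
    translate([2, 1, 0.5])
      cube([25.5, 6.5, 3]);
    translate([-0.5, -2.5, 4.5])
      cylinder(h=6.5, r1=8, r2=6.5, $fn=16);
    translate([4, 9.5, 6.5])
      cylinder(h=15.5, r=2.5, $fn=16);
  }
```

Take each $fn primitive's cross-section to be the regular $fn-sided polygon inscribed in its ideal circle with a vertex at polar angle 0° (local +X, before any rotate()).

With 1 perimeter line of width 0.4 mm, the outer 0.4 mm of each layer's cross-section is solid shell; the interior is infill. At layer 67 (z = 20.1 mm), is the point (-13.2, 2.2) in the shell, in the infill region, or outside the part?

outside

At z = 20.1 mm: the cone does not reach this height (z outside [0, 7]); the cube at (2, 1) is not intersected at this z (z outside [0.5, 3.5]); the cone at (-0.5, -2.5) does not reach this height (z outside [4.5, 11]); the r=2.5 cylinder at (4, 9.5) gives a regular 16-gon of circumradius 2.5 (constant along its height); Merging all regions: only the r=2.5 cylinder at (4, 9.5) is present, so the union is just that shape — 1 connected region; (whole slice rotated 85° about Z — lengths, areas and connectivity unchanged). Overall, the cross-section is a single solid region. Undo the 85° rotation: the query point maps to (1.041, 13.342) in the un-rotated model frame. The nearest boundary edge runs (3.04, 11.81)→(2.23, 11.27); distance from the point to it = 2.39 mm. The point is not inside any of the regions above, so it lies outside the cross-section (2.39 mm from the nearest boundary).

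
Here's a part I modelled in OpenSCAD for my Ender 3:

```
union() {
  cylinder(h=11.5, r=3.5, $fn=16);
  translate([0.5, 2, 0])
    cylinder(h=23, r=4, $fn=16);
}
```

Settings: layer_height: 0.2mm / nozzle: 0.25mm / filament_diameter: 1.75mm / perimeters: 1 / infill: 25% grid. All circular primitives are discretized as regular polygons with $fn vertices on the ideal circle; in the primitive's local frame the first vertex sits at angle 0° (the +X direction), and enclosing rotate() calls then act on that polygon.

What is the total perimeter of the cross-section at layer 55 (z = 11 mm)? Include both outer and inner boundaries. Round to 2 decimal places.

27.72 mm

At z = 11 mm: the r=3.5 cylinder gives a regular 16-gon of circumradius 3.5 (constant along its height) (perimeter = 2·16·3.500·sin(180°/16) = 21.85 mm); the cylinder at (0.5, 2): section is a regular 16-gon, circumradius r=4 (perimeter = 2·16·4.000·sin(180°/16) = 24.97 mm); Combining (union): the regions partially overlap (shared area 27.74 mm²), so the edge portions inside another operand are dropped and the merged outline is re-measured after clipping — boundary = 27.72 mm. Overall, the cross-section is a single solid region. Total boundary length (outer) = 27.72 mm.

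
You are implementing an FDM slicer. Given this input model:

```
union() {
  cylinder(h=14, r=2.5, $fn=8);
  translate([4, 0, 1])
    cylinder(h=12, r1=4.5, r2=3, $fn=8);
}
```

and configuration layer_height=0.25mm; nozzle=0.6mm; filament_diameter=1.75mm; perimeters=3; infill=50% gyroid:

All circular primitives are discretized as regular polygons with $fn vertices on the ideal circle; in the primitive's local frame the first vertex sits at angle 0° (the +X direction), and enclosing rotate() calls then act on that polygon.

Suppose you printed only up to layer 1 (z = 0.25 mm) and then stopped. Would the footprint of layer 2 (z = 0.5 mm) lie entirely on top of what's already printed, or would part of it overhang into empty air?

Compare the two slices. At z = 0.25: the r=2.5 cylinder contributes a regular 8-gon of circumradius 2.5 (area = (8/2)·2.500²·sin(360°/8) = 17.68 mm²); the cone at (4, 0) is absent (z outside [1, 13]); Taking the union: only the r=2.5 cylinder is present, so the union is just that shape — area = 17.68 mm². At z = 0.5: the r=2.5 cylinder contributes a regular 8-gon of circumradius 2.5 (area = (8/2)·2.500²·sin(360°/8) = 17.68 mm²); the cone at (4, 0) is not intersected at this z (z outside [1, 13]); Combining (union): only the r=2.5 cylinder is present, so the union is just that shape — area = 17.68 mm². Checking containment: the cross-section at z = 0.5 is a subset of the cross-section at z = 0.25.

entirely on top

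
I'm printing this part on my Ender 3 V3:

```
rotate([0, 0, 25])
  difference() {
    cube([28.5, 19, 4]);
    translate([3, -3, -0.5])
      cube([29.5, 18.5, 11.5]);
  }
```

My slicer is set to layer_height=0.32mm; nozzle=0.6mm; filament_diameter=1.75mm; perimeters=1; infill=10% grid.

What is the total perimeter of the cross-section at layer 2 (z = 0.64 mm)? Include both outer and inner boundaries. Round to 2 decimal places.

At z = 0.64 mm: the 28.5×19 cube contributes its full rectangle (perimeter 95.00 mm); the cube at (3, -3) is present — its section is the full 29.5×18.5 rectangle (perimeter 96.00 mm); Taking the first minus the rest: starting from the 28.5×19 cube, the 29.5×18.5 cube at (3, -3) partially overlaps it — only the 395.25 mm² overlap (of its 545.75 mm²) is removed, clipping the outline — boundary = 95.00 mm; (rotated 25° about Z; rotation is an isometry so areas/perimeters/island counts are preserved). Overall, the cross-section is a single solid region. Total boundary length (outer) = 95.00 mm.

95.00 mm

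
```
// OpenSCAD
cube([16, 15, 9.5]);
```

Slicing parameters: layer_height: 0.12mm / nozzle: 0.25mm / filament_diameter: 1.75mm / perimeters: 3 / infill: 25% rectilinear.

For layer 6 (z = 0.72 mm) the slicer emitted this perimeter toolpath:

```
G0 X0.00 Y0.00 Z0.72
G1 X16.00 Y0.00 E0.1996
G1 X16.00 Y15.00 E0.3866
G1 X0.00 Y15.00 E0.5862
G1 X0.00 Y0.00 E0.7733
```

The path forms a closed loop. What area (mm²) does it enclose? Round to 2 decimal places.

Apply the shoelace formula to the sequence of (X, Y) vertices; enclosed area = 240.00 mm².

240.00 mm²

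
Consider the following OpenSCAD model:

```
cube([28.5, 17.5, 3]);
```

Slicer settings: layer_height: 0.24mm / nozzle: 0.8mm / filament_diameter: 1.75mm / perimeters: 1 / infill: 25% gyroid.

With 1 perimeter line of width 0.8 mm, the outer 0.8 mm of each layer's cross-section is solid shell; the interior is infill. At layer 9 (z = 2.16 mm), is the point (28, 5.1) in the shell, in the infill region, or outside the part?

shell

At z = 2.16 mm: the cube (footprint 28.5×17.5) is included at this height. Overall, the cross-section is a single solid region. The nearest boundary edge runs (28.50, 0.00)→(28.50, 17.50); distance from the point to it = 0.50 mm. The point is inside the cross-section, 0.50 mm from the nearest boundary — within the 0.8 mm shell band (1 × 0.8).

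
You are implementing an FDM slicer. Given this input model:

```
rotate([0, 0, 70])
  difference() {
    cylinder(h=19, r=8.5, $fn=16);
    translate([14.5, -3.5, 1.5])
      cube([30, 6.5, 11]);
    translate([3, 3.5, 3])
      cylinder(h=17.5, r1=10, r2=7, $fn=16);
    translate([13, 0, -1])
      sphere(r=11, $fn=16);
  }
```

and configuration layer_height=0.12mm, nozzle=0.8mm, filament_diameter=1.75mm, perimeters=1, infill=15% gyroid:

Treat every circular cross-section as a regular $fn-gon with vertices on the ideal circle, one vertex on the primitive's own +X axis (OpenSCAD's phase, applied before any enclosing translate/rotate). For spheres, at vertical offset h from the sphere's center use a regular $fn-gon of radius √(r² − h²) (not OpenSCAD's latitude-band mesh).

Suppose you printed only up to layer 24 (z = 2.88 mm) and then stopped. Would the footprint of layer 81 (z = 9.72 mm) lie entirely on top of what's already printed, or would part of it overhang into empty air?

part overhangs

Compare the two slices. At z = 2.88: the cylinder: section is a regular 16-gon, circumradius r=8.5 (area = (16/2)·8.500²·sin(360°/16) = 221.19 mm²); the cube at (14.5, -3.5) is present — its section is the full 30×6.5 rectangle (area 195.00 mm²); the cone at (3, 3.5) is absent (z outside [3, 20.5]); the sphere at (13, 0): section is a regular 16-gon, circumradius = √(r²−h²) = √(11²−3.88²) = 10.293 (area = (16/2)·10.293²·sin(360°/16) = 324.35 mm²); Subtracting the remaining from the first: starting from the r=8.5 cylinder (221.19 mm²), the 30×6.5 cube at (14.5, -3.5) misses the remaining region (no effect); the r=11 sphere at (13, 0) partially overlaps it — only the 50.28 mm² overlap (of its 324.35 mm²) is removed, clipping the outline — area = 170.91 mm²; (rotated 70° about Z; rotation is an isometry so areas/perimeters/island counts are preserved). At z = 9.72: the r=8.5 cylinder contributes a regular 16-gon of circumradius 8.5 (area = (16/2)·8.500²·sin(360°/16) = 221.19 mm²); the 30×6.5 cube at (14.5, -3.5) contributes its full rectangle (area 195.00 mm²); the cone at (3, 3.5) contributes a regular 16-gon of circumradius 8.848 (interpolated between r1=10 and r2=7 at t=0.384) (area = (16/2)·8.848²·sin(360°/16) = 239.67 mm²); the sphere at (13, 0): section is a regular 16-gon, circumradius = √(r²−h²) = √(11²−10.72²) = 2.466 (area = (16/2)·2.466²·sin(360°/16) = 18.62 mm²); Taking the first minus the rest: starting from the r=8.5 cylinder (221.19 mm²), the 30×6.5 cube at (14.5, -3.5) misses the remaining region (no effect); the cone at (3, 3.5) partially overlaps it — only the 152.23 mm² overlap (of its 239.67 mm²) is removed, clipping the outline; the r=11 sphere at (13, 0) misses the remaining region (no effect) — area = 68.96 mm²; (rotated 70° about Z; rotation is an isometry so areas/perimeters/island counts are preserved). Checking containment: at z = 9.72 the cross-section extends beyond the z = 2.88 cross-section by about 2.66 mm².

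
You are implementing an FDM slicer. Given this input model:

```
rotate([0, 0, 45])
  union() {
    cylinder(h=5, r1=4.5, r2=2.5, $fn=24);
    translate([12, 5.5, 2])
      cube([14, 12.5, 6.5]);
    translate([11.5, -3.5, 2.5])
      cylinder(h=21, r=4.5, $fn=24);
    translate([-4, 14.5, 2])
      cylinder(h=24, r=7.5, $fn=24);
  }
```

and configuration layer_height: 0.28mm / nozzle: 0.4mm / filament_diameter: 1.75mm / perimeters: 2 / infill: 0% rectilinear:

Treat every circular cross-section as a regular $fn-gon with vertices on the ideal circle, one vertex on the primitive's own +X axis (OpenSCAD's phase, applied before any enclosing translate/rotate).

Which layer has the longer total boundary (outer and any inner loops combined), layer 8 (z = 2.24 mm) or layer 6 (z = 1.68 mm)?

Layer 8 (z = 2.24): the cone (r1=4.5→r2=2.5) has section circumradius 3.604 here — a regular 24-gon (perimeter = 2·24·3.604·sin(180°/24) = 22.58 mm); the cube at (12, 5.5) is present — its section is the full 14×12.5 rectangle (perimeter 53.00 mm); the cylinder at (11.5, -3.5) does not reach this height (z outside [2.5, 23.5]); the r=7.5 cylinder at (-4, 14.5) gives a regular 24-gon of circumradius 7.5 (constant along its height) (perimeter = 2·24·7.500·sin(180°/24) = 46.99 mm); Merging all regions: the 3 present regions are separate (no shared area or edge), so areas and boundary lengths simply add and each stays a separate island — boundary = 122.57 mm; (rotated 45° about Z; rotation is an isometry so areas/perimeters/island counts are preserved). So its perimeter = 122.57 mm. Layer 6 (z = 1.68): the cone (r1=4.5→r2=2.5) has section circumradius 3.828 here — a regular 24-gon (perimeter = 2·24·3.828·sin(180°/24) = 23.98 mm); the cube at (12, 5.5) is absent (z outside [2, 8.5]); the cylinder at (11.5, -3.5) does not reach this height (z outside [2.5, 23.5]); the cylinder at (-4, 14.5) is absent (z outside [2, 26]); Merging all regions: only the cone is present, so the union is just that shape — boundary = 23.98 mm; (rotated 45° about Z; rotation is an isometry so areas/perimeters/island counts are preserved). So its perimeter = 23.98 mm. Layer 8 is larger (122.57 vs 23.98 mm).

layer 8 (z = 2.24 mm)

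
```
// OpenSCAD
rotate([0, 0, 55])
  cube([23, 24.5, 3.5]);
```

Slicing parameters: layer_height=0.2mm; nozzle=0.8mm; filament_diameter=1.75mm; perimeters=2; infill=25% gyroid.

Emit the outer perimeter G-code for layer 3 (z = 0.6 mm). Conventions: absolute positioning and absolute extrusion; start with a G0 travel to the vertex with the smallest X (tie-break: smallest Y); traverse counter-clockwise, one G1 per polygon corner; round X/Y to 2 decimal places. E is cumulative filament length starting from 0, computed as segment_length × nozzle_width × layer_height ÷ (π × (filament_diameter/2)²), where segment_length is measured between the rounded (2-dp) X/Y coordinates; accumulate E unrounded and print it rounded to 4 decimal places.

G0 X-20.07 Y14.05 Z0.60
G1 X0.00 Y0.00 E1.6297
G1 X13.19 Y18.84 E3.1595
G1 X-6.88 Y32.89 E4.7892
G1 X-20.07 Y14.05 E6.3191

At z = 0.6 mm: the cube (footprint 23×24.5) is included at this height; (rotated 55° about Z; rotation is an isometry so areas/perimeters/island counts are preserved). The outline is a single polygon with 4 vertices. Extrusion per mm of travel: 0.8 × 0.2 / (π × 0.875²) = 0.066520. Accumulating E over each segment gives final E = 6.3191.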